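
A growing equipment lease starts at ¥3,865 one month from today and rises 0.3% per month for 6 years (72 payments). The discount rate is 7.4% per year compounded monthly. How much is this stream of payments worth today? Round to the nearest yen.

¥247,825

Periodic rate r = 0.074/12 per month; n is counted in months.
Growing ordinary annuity: PV = PMT₁ × [1 − ((1+g)/(1+r))^n] / (r − g) = 3,865 × [1 − ((1+0.003)/(1+r))^72] / (r − 0.003) = ¥247,825.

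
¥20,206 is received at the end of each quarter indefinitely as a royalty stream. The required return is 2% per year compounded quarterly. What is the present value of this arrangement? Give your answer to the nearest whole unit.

¥4,041,200

Periodic rate r = 0.02/4 per quarter.
Level perpetuity: PV = PMT / r = 20,206 / (0.02/4) = ¥4,041,200.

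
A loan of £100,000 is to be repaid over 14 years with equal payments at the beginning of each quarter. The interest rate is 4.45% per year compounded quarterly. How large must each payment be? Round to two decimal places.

Level annuity due; solve PV = PMT × [(1 − (1+r)^−n)/r] × (1+r) for PMT.
Periodic rate r = 0.0445/4 per quarter; n is counted in quarters.
With n = 56: PMT = 100,000 / ([(1 − (1+r)^−n)/r] × (1+r)) = £2,382.45

£2,382.45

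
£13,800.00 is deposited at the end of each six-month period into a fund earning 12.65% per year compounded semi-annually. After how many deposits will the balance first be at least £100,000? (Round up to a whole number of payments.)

7 payments

Periodic rate r = 0.1265/2 per half-year; n is counted in half-years.
Ordinary annuity FV: 100,000 = 13,800 × [((1+r)^n − 1)/r].
(1+r)^n = 1 + 100,000 × r / 13,800, so n = ln(1 + 100,000·r/13,800) / ln(1+r) = 6.15.
Round up to a whole number of payments: n = 7.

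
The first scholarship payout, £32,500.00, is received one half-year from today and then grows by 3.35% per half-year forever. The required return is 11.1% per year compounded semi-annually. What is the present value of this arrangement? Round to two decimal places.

Periodic rate r = 0.111/2 per half-year.
Growing perpetuity (Gordon): PV = PMT₁ / (r − g) = 32,500 / (r − 0.0335) = £1,477,272.73.

£1,477,272.73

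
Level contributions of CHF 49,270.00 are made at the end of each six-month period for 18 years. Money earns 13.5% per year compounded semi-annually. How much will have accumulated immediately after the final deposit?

This is an ordinary annuity: 36 deposits of CHF 49,270.00 at the end of each six-month period.
Periodic rate r = 0.135/2 per half-year; n is counted in half-years.
FV = PMT × [((1+r)^n − 1)/r] = 49,270 × [(1+r)^36 − 1] / r = CHF 6,935,258.39

CHF 6,935,258.39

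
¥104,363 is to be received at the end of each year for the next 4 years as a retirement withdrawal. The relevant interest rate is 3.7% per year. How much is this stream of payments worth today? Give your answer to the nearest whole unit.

¥381,521

This is an ordinary annuity: 4 payments of ¥104,363 at the end of each year.
Periodic rate r = 0.037 per year.
PV = PMT × [(1 − (1+r)^−n)/r] = 104,363 × [1 − (1+r)^−4] / r = ¥381,521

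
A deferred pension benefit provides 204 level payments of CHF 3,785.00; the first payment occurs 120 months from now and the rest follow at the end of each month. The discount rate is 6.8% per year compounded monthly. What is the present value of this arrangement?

CHF 233,295.78

Ordinary annuity of 204 payments, first payment at period 120.
Periodic rate r = 0.068/12 per month; n is counted in months.
The ordinary-annuity PV formula values the stream one period before the first payment (period 119); discount that back 119 periods:
PV₀ = 3,785 × [1 − (1+r)^−204] / r × (1+r)^−119 = CHF 233,295.78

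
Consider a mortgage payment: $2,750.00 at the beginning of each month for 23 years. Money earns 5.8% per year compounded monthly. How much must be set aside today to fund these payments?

This is an annuity due: 276 payments of $2,750.00 at the beginning of each month.
Periodic rate r = 0.058/12 per month; n is counted in months.
PV = PMT × [(1 − (1+r)^−n)/r] × (1+r) = 2,750 × [1 − (1+r)^−276] / r × (1+r) = $420,628.64

$420,628.64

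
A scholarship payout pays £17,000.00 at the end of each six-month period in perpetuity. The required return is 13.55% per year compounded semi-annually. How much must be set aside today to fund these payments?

Periodic rate r = 0.1355/2 per half-year.
Level perpetuity: PV = PMT / r = 17,000 / (0.1355/2) = £250,922.51.

£250,922.51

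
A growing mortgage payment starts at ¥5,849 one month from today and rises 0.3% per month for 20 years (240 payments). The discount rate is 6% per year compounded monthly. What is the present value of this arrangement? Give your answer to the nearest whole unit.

Periodic rate r = 0.06/12 per month; n is counted in months.
Growing ordinary annuity: PV = PMT₁ × [1 − ((1+g)/(1+r))^n] / (r − g) = 5,849 × [1 − ((1+0.003)/(1+r))^240] / (r − 0.003) = ¥1,111,404.

¥1,111,404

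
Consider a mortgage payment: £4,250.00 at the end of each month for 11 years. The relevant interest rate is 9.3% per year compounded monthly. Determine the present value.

£350,454.77

This is an ordinary annuity: 132 payments of £4,250.00 at the end of each month.
Periodic rate r = 0.093/12 per month; n is counted in months.
PV = PMT × [(1 − (1+r)^−n)/r] = 4,250 × [1 − (1+r)^−132] / r = £350,454.77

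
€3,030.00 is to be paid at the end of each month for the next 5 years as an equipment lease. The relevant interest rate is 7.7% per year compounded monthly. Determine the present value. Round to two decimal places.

This is an ordinary annuity: 60 payments of €3,030.00 at the end of each month.
Periodic rate r = 0.077/12 per month; n is counted in months.
PV = PMT × [(1 − (1+r)^−n)/r] = 3,030 × [1 − (1+r)^−60] / r = €150,498.26

€150,498.26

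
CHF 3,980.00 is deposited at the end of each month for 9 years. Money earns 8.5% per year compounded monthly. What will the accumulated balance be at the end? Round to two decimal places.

CHF 642,347.89

This is an ordinary annuity: 108 deposits of CHF 3,980.00 at the end of each month.
Periodic rate r = 0.085/12 per month; n is counted in months.
FV = PMT × [((1+r)^n − 1)/r] = 3,980 × [(1+r)^108 − 1] / r = CHF 642,347.89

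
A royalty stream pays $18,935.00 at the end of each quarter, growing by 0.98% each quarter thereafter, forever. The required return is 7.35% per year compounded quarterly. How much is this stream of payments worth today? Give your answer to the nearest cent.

$2,208,163.27

Periodic rate r = 0.0735/4 per quarter.
Growing perpetuity (Gordon): PV = PMT₁ / (r − g) = 18,935 / (r − 0.0098) = $2,208,163.27.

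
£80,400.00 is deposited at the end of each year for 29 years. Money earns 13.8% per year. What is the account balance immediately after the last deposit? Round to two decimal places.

This is an ordinary annuity: 29 deposits of £80,400.00 at the end of each year.
Periodic rate r = 0.138 per year.
FV = PMT × [((1+r)^n − 1)/r] = 80,400 × [(1+r)^29 − 1] / r = £24,163,251.90

£24,163,251.90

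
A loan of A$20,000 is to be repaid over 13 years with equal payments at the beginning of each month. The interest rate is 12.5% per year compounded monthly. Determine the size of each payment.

Level annuity due; solve PV = PMT × [(1 − (1+r)^−n)/r] × (1+r) for PMT.
Periodic rate r = 0.125/12 per month; n is counted in months.
With n = 156: PMT = 20,000 / ([(1 − (1+r)^−n)/r] × (1+r)) = A$257.27

A$257.27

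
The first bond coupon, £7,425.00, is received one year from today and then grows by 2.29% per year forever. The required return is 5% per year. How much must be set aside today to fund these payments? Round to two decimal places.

Periodic rate r = 0.05 per year.
Growing perpetuity (Gordon): PV = PMT₁ / (r − g) = 7,425 / (r − 0.0229) = £273,985.24.

£273,985.24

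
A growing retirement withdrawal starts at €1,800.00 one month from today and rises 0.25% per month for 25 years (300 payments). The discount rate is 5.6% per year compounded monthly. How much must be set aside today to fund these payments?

Periodic rate r = 0.056/12 per month; n is counted in months.
Growing ordinary annuity: PV = PMT₁ × [1 − ((1+g)/(1+r))^n] / (r − g) = 1,800 × [1 − ((1+0.0025)/(1+r))^300] / (r − 0.0025) = €396,062.05.

€396,062.05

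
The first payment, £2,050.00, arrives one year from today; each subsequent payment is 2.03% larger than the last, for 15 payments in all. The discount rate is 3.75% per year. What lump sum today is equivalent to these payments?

£26,434.29

Periodic rate r = 0.0375 per year.
Growing ordinary annuity: PV = PMT₁ × [1 − ((1+g)/(1+r))^n] / (r − g) = 2,050 × [1 − ((1+0.0203)/(1+r))^15] / (r − 0.0203) = £26,434.29.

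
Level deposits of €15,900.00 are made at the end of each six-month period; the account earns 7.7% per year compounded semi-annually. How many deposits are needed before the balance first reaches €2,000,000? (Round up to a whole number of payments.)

Periodic rate r = 0.077/2 per half-year; n is counted in half-years.
Ordinary annuity FV: 2,000,000 = 15,900 × [((1+r)^n − 1)/r].
(1+r)^n = 1 + 2,000,000 × r / 15,900, so n = ln(1 + 2,000,000·r/15,900) / ln(1+r) = 46.73.
Round up to a whole number of payments: n = 47.

47 payments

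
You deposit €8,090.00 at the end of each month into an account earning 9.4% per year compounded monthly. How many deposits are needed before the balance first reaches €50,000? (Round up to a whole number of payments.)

7 payments

Periodic rate r = 0.094/12 per month; n is counted in months.
Ordinary annuity FV: 50,000 = 8,090 × [((1+r)^n − 1)/r].
(1+r)^n = 1 + 50,000 × r / 8,090, so n = ln(1 + 50,000·r/8,090) / ln(1+r) = 6.06.
Round up to a whole number of payments: n = 7.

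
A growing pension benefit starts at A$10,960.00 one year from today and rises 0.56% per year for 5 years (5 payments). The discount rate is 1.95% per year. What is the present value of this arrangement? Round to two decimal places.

A$52,305.97

Periodic rate r = 0.0195 per year.
Growing ordinary annuity: PV = PMT₁ × [1 − ((1+g)/(1+r))^n] / (r − g) = 10,960 × [1 − ((1+0.0056)/(1+r))^5] / (r − 0.0056) = A$52,305.97.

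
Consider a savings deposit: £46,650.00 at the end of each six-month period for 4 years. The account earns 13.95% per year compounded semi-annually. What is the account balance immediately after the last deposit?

£478,189.08

This is an ordinary annuity: 8 deposits of £46,650.00 at the end of each six-month period.
Periodic rate r = 0.1395/2 per half-year; n is counted in half-years.
FV = PMT × [((1+r)^n − 1)/r] = 46,650 × [(1+r)^8 − 1] / r = £478,189.08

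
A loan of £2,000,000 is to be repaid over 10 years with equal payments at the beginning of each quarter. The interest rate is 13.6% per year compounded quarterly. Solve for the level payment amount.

£89,175.15

Level annuity due; solve PV = PMT × [(1 − (1+r)^−n)/r] × (1+r) for PMT.
Periodic rate r = 0.136/4 per quarter; n is counted in quarters.
With n = 40: PMT = 2,000,000 / ([(1 − (1+r)^−n)/r] × (1+r)) = £89,175.15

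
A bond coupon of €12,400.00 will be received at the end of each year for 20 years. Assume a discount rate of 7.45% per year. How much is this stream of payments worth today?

€126,893.82

This is an ordinary annuity: 20 payments of €12,400.00 at the end of each year.
Periodic rate r = 0.0745 per year.
PV = PMT × [(1 − (1+r)^−n)/r] = 12,400 × [1 − (1+r)^−20] / r = €126,893.82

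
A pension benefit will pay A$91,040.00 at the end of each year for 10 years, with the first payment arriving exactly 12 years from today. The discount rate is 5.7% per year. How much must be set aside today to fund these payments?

A$369,390.71

Ordinary annuity of 10 payments, first payment at period 12.
Periodic rate r = 0.057 per year.
The ordinary-annuity PV formula values the stream one period before the first payment (period 11); discount that back 11 periods:
PV₀ = 91,040 × [1 − (1+r)^−10] / r × (1+r)^−11 = A$369,390.71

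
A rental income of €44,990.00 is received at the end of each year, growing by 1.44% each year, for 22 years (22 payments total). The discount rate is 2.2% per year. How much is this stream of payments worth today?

Periodic rate r = 0.022 per year.
Growing ordinary annuity: PV = PMT₁ × [1 − ((1+g)/(1+r))^n] / (r − g) = 44,990 × [1 − ((1+0.0144)/(1+r))^22] / (r − 0.0144) = €896,473.05.

€896,473.05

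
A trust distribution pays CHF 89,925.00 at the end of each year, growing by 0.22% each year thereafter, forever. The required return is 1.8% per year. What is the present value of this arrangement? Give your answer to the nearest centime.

Periodic rate r = 0.018 per year.
Growing perpetuity (Gordon): PV = PMT₁ / (r − g) = 89,925 / (r − 0.0022) = CHF 5,691,455.70.

CHF 5,691,455.70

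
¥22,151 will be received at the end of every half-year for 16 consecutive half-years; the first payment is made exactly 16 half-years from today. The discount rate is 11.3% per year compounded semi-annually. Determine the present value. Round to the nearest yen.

¥100,561

Ordinary annuity of 16 payments, first payment at period 16.
Periodic rate r = 0.113/2 per half-year; n is counted in half-years.
The ordinary-annuity PV formula values the stream one period before the first payment (period 15); discount that back 15 periods:
PV₀ = 22,151 × [1 − (1+r)^−16] / r × (1+r)^−15 = ¥100,561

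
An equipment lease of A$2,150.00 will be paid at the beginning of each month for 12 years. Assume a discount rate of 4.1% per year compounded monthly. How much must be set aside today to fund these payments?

This is an annuity due: 144 payments of A$2,150.00 at the beginning of each month.
Periodic rate r = 0.041/12 per month; n is counted in months.
PV = PMT × [(1 − (1+r)^−n)/r] × (1+r) = 2,150 × [1 − (1+r)^−144] / r × (1+r) = A$245,043.78

A$245,043.78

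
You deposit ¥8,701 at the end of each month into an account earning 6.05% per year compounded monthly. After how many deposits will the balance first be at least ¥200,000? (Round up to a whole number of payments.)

22 payments

Periodic rate r = 0.0605/12 per month; n is counted in months.
Ordinary annuity FV: 200,000 = 8,701 × [((1+r)^n − 1)/r].
(1+r)^n = 1 + 200,000 × r / 8,701, so n = ln(1 + 200,000·r/8,701) / ln(1+r) = 21.80.
Round up to a whole number of payments: n = 22.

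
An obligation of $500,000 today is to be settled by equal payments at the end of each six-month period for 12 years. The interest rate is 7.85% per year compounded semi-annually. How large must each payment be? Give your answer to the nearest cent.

Level ordinary annuity; solve PV = PMT × [(1 − (1+r)^−n)/r] for PMT.
Periodic rate r = 0.0785/2 per half-year; n is counted in half-years.
With n = 24: PMT = 500,000 / ([(1 − (1+r)^−n)/r]) = $32,542.09

$32,542.09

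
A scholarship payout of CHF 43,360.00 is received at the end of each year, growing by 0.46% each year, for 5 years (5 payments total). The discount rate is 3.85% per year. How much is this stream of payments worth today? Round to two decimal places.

CHF 195,570.96

Periodic rate r = 0.0385 per year.
Growing ordinary annuity: PV = PMT₁ × [1 − ((1+g)/(1+r))^n] / (r − g) = 43,360 × [1 − ((1+0.0046)/(1+r))^5] / (r − 0.0046) = CHF 195,570.96.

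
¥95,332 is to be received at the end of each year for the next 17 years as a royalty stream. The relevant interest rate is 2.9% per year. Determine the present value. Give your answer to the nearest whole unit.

This is an ordinary annuity: 17 payments of ¥95,332 at the end of each year.
Periodic rate r = 0.029 per year.
PV = PMT × [(1 − (1+r)^−n)/r] = 95,332 × [1 − (1+r)^−17] / r = ¥1,265,319

¥1,265,319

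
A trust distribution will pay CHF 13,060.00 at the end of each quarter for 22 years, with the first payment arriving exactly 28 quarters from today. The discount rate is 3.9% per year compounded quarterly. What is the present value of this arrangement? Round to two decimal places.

CHF 591,897.34

Ordinary annuity of 88 payments, first payment at period 28.
Periodic rate r = 0.039/4 per quarter; n is counted in quarters.
The ordinary-annuity PV formula values the stream one period before the first payment (period 27); discount that back 27 periods:
PV₀ = 13,060 × [1 − (1+r)^−88] / r × (1+r)^−27 = CHF 591,897.34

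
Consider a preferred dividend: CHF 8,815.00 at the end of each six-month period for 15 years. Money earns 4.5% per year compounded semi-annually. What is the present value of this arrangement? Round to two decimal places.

CHF 190,803.58

This is an ordinary annuity: 30 payments of CHF 8,815.00 at the end of each six-month period.
Periodic rate r = 0.045/2 per half-year; n is counted in half-years.
PV = PMT × [(1 − (1+r)^−n)/r] = 8,815 × [1 − (1+r)^−30] / r = CHF 190,803.58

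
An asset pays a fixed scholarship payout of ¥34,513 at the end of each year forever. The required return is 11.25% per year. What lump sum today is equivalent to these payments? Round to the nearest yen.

Periodic rate r = 0.1125 per year.
Level perpetuity: PV = PMT / r = 34,513 / (0.1125) = ¥306,782.

¥306,782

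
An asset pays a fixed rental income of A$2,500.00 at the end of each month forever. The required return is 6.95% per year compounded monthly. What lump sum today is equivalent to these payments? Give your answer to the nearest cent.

A$431,654.68

Periodic rate r = 0.0695/12 per month.
Level perpetuity: PV = PMT / r = 2,500 / (0.0695/12) = A$431,654.68.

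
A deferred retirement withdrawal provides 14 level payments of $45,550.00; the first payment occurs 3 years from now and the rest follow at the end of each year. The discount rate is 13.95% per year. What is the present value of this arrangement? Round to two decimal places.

Ordinary annuity of 14 payments, first payment at period 3.
Periodic rate r = 0.1395 per year.
The ordinary-annuity PV formula values the stream one period before the first payment (period 2); discount that back 2 periods:
PV₀ = 45,550 × [1 − (1+r)^−14] / r × (1+r)^−2 = $211,059.98

$211,059.98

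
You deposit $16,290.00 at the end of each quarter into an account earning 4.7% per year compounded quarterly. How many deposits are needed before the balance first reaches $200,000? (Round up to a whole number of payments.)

Periodic rate r = 0.047/4 per quarter; n is counted in quarters.
Ordinary annuity FV: 200,000 = 16,290 × [((1+r)^n − 1)/r].
(1+r)^n = 1 + 200,000 × r / 16,290, so n = ln(1 + 200,000·r/16,290) / ln(1+r) = 11.54.
Round up to a whole number of payments: n = 12.

12 payments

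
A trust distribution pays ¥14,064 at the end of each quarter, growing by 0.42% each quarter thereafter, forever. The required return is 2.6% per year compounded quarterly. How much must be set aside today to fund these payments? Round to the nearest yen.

¥6,114,783

Periodic rate r = 0.026/4 per quarter.
Growing perpetuity (Gordon): PV = PMT₁ / (r − g) = 14,064 / (r − 0.0042) = ¥6,114,783.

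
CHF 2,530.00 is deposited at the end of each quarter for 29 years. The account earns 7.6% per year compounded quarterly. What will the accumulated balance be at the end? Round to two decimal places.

This is an ordinary annuity: 116 deposits of CHF 2,530.00 at the end of each quarter.
Periodic rate r = 0.076/4 per quarter; n is counted in quarters.
FV = PMT × [((1+r)^n − 1)/r] = 2,530 × [(1+r)^116 − 1] / r = CHF 1,048,719.06

CHF 1,048,719.06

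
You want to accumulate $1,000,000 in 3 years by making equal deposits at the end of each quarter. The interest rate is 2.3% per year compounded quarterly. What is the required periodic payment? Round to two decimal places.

$80,730.65

Level ordinary annuity; solve FV = PMT × [((1+r)^n − 1)/r] for PMT.
Periodic rate r = 0.023/4 per quarter; n is counted in quarters.
With n = 12: PMT = 1,000,000 / ([((1+r)^n − 1)/r]) = $80,730.65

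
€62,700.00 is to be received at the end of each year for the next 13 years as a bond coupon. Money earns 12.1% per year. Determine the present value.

€400,797.74

This is an ordinary annuity: 13 payments of €62,700.00 at the end of each year.
Periodic rate r = 0.121 per year.
PV = PMT × [(1 − (1+r)^−n)/r] = 62,700 × [1 − (1+r)^−13] / r = €400,797.74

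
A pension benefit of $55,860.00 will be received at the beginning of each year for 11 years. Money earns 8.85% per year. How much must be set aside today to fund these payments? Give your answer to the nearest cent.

$416,729.46

This is an annuity due: 11 payments of $55,860.00 at the beginning of each year.
Periodic rate r = 0.0885 per year.
PV = PMT × [(1 − (1+r)^−n)/r] × (1+r) = 55,860 × [1 − (1+r)^−11] / r × (1+r) = $416,729.46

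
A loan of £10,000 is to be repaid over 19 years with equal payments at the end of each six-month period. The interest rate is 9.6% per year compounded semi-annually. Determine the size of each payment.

£577.18

Level ordinary annuity; solve PV = PMT × [(1 − (1+r)^−n)/r] for PMT.
Periodic rate r = 0.096/2 per half-year; n is counted in half-years.
With n = 38: PMT = 10,000 / ([(1 − (1+r)^−n)/r]) = £577.18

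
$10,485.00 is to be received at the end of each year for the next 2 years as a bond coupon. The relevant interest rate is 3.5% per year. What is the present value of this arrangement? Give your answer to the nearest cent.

$19,918.29

This is an ordinary annuity: 2 payments of $10,485.00 at the end of each year.
Periodic rate r = 0.035 per year.
PV = PMT × [(1 − (1+r)^−n)/r] = 10,485 × [1 − (1+r)^−2] / r = $19,918.29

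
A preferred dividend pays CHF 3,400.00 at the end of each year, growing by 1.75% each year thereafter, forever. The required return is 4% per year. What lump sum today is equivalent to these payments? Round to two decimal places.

Periodic rate r = 0.04 per year.
Growing perpetuity (Gordon): PV = PMT₁ / (r − g) = 3,400 / (r − 0.0175) = CHF 151,111.11.

CHF 151,111.11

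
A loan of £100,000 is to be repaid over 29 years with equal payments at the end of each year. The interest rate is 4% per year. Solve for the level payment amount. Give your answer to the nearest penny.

Level ordinary annuity; solve PV = PMT × [(1 − (1+r)^−n)/r] for PMT.
Periodic rate r = 0.04 per year.
With n = 29: PMT = 100,000 / ([(1 − (1+r)^−n)/r]) = £5,887.99

£5,887.99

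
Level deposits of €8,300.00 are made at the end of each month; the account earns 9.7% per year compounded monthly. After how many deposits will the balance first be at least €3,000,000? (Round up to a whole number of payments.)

Periodic rate r = 0.097/12 per month; n is counted in months.
Ordinary annuity FV: 3,000,000 = 8,300 × [((1+r)^n − 1)/r].
(1+r)^n = 1 + 3,000,000 × r / 8,300, so n = ln(1 + 3,000,000·r/8,300) / ln(1+r) = 169.74.
Round up to a whole number of payments: n = 170.

170 payments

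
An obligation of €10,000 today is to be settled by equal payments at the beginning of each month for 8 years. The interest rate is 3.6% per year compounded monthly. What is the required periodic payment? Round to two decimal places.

€119.68

Level annuity due; solve PV = PMT × [(1 − (1+r)^−n)/r] × (1+r) for PMT.
Periodic rate r = 0.036/12 per month; n is counted in months.
With n = 96: PMT = 10,000 / ([(1 − (1+r)^−n)/r] × (1+r)) = €119.68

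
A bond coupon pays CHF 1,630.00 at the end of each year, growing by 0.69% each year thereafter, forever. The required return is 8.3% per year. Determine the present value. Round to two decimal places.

Periodic rate r = 0.083 per year.
Growing perpetuity (Gordon): PV = PMT₁ / (r − g) = 1,630 / (r − 0.0069) = CHF 21,419.19.

CHF 21,419.19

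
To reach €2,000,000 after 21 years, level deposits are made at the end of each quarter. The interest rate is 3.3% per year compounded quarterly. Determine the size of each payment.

Level ordinary annuity; solve FV = PMT × [((1+r)^n − 1)/r] for PMT.
Periodic rate r = 0.033/4 per quarter; n is counted in quarters.
With n = 84: PMT = 2,000,000 / ([((1+r)^n − 1)/r]) = €16,599.12

€16,599.12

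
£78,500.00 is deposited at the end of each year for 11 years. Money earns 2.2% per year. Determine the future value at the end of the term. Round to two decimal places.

£965,038.53

This is an ordinary annuity: 11 deposits of £78,500.00 at the end of each year.
Periodic rate r = 0.022 per year.
FV = PMT × [((1+r)^n − 1)/r] = 78,500 × [(1+r)^11 − 1] / r = £965,038.53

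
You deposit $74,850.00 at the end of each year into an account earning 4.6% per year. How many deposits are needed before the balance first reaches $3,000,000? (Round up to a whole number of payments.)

24 payments

Periodic rate r = 0.046 per year.
Ordinary annuity FV: 3,000,000 = 74,850 × [((1+r)^n − 1)/r].
(1+r)^n = 1 + 3,000,000 × r / 74,850, so n = ln(1 + 3,000,000·r/74,850) / ln(1+r) = 23.24.
Round up to a whole number of payments: n = 24.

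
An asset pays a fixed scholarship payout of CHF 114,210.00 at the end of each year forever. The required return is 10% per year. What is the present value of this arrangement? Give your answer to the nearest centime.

CHF 1,142,100.00

Periodic rate r = 0.1 per year.
Level perpetuity: PV = PMT / r = 114,210 / (0.1) = CHF 1,142,100.00.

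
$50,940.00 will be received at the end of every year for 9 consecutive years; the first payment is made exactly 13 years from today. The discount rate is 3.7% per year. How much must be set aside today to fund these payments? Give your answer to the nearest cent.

Ordinary annuity of 9 payments, first payment at period 13.
Periodic rate r = 0.037 per year.
The ordinary-annuity PV formula values the stream one period before the first payment (period 12); discount that back 12 periods:
PV₀ = 50,940 × [1 − (1+r)^−9] / r × (1+r)^−12 = $248,297.18

$248,297.18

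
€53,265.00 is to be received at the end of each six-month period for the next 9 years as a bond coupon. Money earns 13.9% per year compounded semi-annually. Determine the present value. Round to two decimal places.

€537,736.18

This is an ordinary annuity: 18 payments of €53,265.00 at the end of each six-month period.
Periodic rate r = 0.139/2 per half-year; n is counted in half-years.
PV = PMT × [(1 − (1+r)^−n)/r] = 53,265 × [1 − (1+r)^−18] / r = €537,736.18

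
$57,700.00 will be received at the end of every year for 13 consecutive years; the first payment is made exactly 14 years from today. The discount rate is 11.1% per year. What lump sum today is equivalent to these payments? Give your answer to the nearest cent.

Ordinary annuity of 13 payments, first payment at period 14.
Periodic rate r = 0.111 per year.
The ordinary-annuity PV formula values the stream one period before the first payment (period 13); discount that back 13 periods:
PV₀ = 57,700 × [1 − (1+r)^−13] / r × (1+r)^−13 = $98,629.69

$98,629.69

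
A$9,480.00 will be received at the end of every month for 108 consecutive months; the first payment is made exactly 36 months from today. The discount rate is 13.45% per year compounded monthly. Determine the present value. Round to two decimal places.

A$400,778.60

Ordinary annuity of 108 payments, first payment at period 36.
Periodic rate r = 0.1345/12 per month; n is counted in months.
The ordinary-annuity PV formula values the stream one period before the first payment (period 35); discount that back 35 periods:
PV₀ = 9,480 × [1 − (1+r)^−108] / r × (1+r)^−35 = A$400,778.60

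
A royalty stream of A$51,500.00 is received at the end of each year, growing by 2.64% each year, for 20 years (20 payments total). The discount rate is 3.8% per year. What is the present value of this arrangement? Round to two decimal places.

Periodic rate r = 0.038 per year.
Growing ordinary annuity: PV = PMT₁ × [1 − ((1+g)/(1+r))^n] / (r − g) = 51,500 × [1 − ((1+0.0264)/(1+r))^20] / (r − 0.0264) = A$893,685.34.

A$893,685.34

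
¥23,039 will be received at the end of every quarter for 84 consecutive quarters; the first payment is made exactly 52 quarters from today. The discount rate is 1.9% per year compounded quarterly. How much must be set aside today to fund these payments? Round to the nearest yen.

Ordinary annuity of 84 payments, first payment at period 52.
Periodic rate r = 0.019/4 per quarter; n is counted in quarters.
The ordinary-annuity PV formula values the stream one period before the first payment (period 51); discount that back 51 periods:
PV₀ = 23,039 × [1 − (1+r)^−84] / r × (1+r)^−51 = ¥1,250,782

¥1,250,782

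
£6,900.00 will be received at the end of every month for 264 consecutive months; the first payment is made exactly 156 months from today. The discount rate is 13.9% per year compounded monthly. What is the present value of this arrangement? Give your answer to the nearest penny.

Ordinary annuity of 264 payments, first payment at period 156.
Periodic rate r = 0.139/12 per month; n is counted in months.
The ordinary-annuity PV formula values the stream one period before the first payment (period 155); discount that back 155 periods:
PV₀ = 6,900 × [1 − (1+r)^−264] / r × (1+r)^−155 = £95,165.37

£95,165.37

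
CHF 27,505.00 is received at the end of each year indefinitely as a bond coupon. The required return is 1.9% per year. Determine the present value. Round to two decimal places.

Periodic rate r = 0.019 per year.
Level perpetuity: PV = PMT / r = 27,505 / (0.019) = CHF 1,447,631.58.

CHF 1,447,631.58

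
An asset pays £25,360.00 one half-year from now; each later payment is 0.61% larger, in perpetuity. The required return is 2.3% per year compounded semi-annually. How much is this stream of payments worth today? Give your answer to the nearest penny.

£4,696,296.30

Periodic rate r = 0.023/2 per half-year.
Growing perpetuity (Gordon): PV = PMT₁ / (r − g) = 25,360 / (r − 0.0061) = £4,696,296.30.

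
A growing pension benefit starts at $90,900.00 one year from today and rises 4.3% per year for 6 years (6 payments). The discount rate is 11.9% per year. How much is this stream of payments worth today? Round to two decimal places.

Periodic rate r = 0.119 per year.
Growing ordinary annuity: PV = PMT₁ × [1 − ((1+g)/(1+r))^n] / (r − g) = 90,900 × [1 − ((1+0.043)/(1+r))^6] / (r − 0.043) = $411,764.54.

$411,764.54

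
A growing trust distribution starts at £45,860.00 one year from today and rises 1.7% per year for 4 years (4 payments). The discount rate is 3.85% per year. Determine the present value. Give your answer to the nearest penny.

£171,229.27

Periodic rate r = 0.0385 per year.
Growing ordinary annuity: PV = PMT₁ × [1 − ((1+g)/(1+r))^n] / (r − g) = 45,860 × [1 − ((1+0.017)/(1+r))^4] / (r − 0.017) = £171,229.27.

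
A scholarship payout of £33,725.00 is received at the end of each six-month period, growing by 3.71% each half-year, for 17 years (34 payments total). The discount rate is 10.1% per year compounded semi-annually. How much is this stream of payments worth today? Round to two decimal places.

£890,183.45

Periodic rate r = 0.101/2 per half-year; n is counted in half-years.
Growing ordinary annuity: PV = PMT₁ × [1 − ((1+g)/(1+r))^n] / (r − g) = 33,725 × [1 − ((1+0.0371)/(1+r))^34] / (r − 0.0371) = £890,183.45.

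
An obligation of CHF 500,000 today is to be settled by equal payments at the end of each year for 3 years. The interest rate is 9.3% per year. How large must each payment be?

CHF 198,584.36

Level ordinary annuity; solve PV = PMT × [(1 − (1+r)^−n)/r] for PMT.
Periodic rate r = 0.093 per year.
With n = 3: PMT = 500,000 / ([(1 − (1+r)^−n)/r]) = CHF 198,584.36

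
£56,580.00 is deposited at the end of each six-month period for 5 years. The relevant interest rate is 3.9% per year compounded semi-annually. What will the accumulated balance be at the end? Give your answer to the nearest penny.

This is an ordinary annuity: 10 deposits of £56,580.00 at the end of each six-month period.
Periodic rate r = 0.039/2 per half-year; n is counted in half-years.
FV = PMT × [((1+r)^n − 1)/r] = 56,580 × [(1+r)^10 − 1] / r = £618,120.89

£618,120.89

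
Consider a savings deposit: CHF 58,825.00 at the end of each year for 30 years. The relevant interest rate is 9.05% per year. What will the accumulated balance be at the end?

This is an ordinary annuity: 30 deposits of CHF 58,825.00 at the end of each year.
Periodic rate r = 0.0905 per year.
FV = PMT × [((1+r)^n − 1)/r] = 58,825 × [(1+r)^30 − 1] / r = CHF 8,093,462.55

CHF 8,093,462.55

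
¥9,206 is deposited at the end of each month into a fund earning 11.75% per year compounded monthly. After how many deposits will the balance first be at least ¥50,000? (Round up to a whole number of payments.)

Periodic rate r = 0.1175/12 per month; n is counted in months.
Ordinary annuity FV: 50,000 = 9,206 × [((1+r)^n − 1)/r].
(1+r)^n = 1 + 50,000 × r / 9,206, so n = ln(1 + 50,000·r/9,206) / ln(1+r) = 5.32.
Round up to a whole number of payments: n = 6.

6 payments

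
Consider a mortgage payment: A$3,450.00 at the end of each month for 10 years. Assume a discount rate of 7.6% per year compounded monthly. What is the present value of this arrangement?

A$289,370.44

This is an ordinary annuity: 120 payments of A$3,450.00 at the end of each month.
Periodic rate r = 0.076/12 per month; n is counted in months.
PV = PMT × [(1 − (1+r)^−n)/r] = 3,450 × [1 − (1+r)^−120] / r = A$289,370.44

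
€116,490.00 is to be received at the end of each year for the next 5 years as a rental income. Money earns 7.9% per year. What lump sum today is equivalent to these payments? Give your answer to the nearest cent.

This is an ordinary annuity: 5 payments of €116,490.00 at the end of each year.
Periodic rate r = 0.079 per year.
PV = PMT × [(1 − (1+r)^−n)/r] = 116,490 × [1 − (1+r)^−5] / r = €466,339.23

€466,339.23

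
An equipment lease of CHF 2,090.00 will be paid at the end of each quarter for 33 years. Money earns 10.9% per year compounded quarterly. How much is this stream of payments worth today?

CHF 74,491.64

This is an ordinary annuity: 132 payments of CHF 2,090.00 at the end of each quarter.
Periodic rate r = 0.109/4 per quarter; n is counted in quarters.
PV = PMT × [(1 − (1+r)^−n)/r] = 2,090 × [1 − (1+r)^−132] / r = CHF 74,491.64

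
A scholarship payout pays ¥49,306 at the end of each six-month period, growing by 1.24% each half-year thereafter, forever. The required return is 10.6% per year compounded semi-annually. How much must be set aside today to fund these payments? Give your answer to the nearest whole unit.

¥1,214,433

Periodic rate r = 0.106/2 per half-year.
Growing perpetuity (Gordon): PV = PMT₁ / (r − g) = 49,306 / (r − 0.0124) = ¥1,214,433.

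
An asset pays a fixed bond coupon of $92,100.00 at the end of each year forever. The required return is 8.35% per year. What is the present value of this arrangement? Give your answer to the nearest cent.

$1,102,994.01

Periodic rate r = 0.0835 per year.
Level perpetuity: PV = PMT / r = 92,100 / (0.0835) = $1,102,994.01.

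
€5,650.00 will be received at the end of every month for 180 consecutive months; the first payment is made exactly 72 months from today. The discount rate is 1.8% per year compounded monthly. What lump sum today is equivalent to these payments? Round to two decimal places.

€800,770.93

Ordinary annuity of 180 payments, first payment at period 72.
Periodic rate r = 0.018/12 per month; n is counted in months.
The ordinary-annuity PV formula values the stream one period before the first payment (period 71); discount that back 71 periods:
PV₀ = 5,650 × [1 − (1+r)^−180] / r × (1+r)^−71 = €800,770.93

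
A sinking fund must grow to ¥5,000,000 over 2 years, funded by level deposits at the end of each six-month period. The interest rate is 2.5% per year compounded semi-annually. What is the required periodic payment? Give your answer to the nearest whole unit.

¥1,226,805

Level ordinary annuity; solve FV = PMT × [((1+r)^n − 1)/r] for PMT.
Periodic rate r = 0.025/2 per half-year; n is counted in half-years.
With n = 4: PMT = 5,000,000 / ([((1+r)^n − 1)/r]) = ¥1,226,805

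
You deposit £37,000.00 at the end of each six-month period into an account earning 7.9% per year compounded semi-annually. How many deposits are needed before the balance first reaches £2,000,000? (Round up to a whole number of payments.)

30 payments

Periodic rate r = 0.079/2 per half-year; n is counted in half-years.
Ordinary annuity FV: 2,000,000 = 37,000 × [((1+r)^n − 1)/r].
(1+r)^n = 1 + 2,000,000 × r / 37,000, so n = ln(1 + 2,000,000·r/37,000) / ln(1+r) = 29.50.
Round up to a whole number of payments: n = 30.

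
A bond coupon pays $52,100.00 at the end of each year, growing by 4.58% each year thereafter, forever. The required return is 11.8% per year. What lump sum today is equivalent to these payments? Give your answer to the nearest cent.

Periodic rate r = 0.118 per year.
Growing perpetuity (Gordon): PV = PMT₁ / (r − g) = 52,100 / (r − 0.0458) = $721,606.65.

$721,606.65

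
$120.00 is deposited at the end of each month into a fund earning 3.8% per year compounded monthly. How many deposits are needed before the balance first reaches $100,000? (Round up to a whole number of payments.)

Periodic rate r = 0.038/12 per month; n is counted in months.
Ordinary annuity FV: 100,000 = 120 × [((1+r)^n − 1)/r].
(1+r)^n = 1 + 100,000 × r / 120, so n = ln(1 + 100,000·r/120) / ln(1+r) = 408.54.
Round up to a whole number of payments: n = 409.

409 payments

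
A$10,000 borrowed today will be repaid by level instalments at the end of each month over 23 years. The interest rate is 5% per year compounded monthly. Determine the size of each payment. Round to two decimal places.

Level ordinary annuity; solve PV = PMT × [(1 − (1+r)^−n)/r] for PMT.
Periodic rate r = 0.05/12 per month; n is counted in months.
With n = 276: PMT = 10,000 / ([(1 − (1+r)^−n)/r]) = A$61.04

A$61.04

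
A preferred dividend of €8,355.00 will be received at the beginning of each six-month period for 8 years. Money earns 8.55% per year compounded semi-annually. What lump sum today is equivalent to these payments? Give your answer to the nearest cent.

€99,488.06

This is an annuity due: 16 payments of €8,355.00 at the beginning of each six-month period.
Periodic rate r = 0.0855/2 per half-year; n is counted in half-years.
PV = PMT × [(1 − (1+r)^−n)/r] × (1+r) = 8,355 × [1 − (1+r)^−16] / r × (1+r) = €99,488.06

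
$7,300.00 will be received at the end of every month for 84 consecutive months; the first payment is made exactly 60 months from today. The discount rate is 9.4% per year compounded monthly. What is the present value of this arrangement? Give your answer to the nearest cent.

Ordinary annuity of 84 payments, first payment at period 60.
Periodic rate r = 0.094/12 per month; n is counted in months.
The ordinary-annuity PV formula values the stream one period before the first payment (period 59); discount that back 59 periods:
PV₀ = 7,300 × [1 − (1+r)^−84] / r × (1+r)^−59 = $282,743.29

$282,743.29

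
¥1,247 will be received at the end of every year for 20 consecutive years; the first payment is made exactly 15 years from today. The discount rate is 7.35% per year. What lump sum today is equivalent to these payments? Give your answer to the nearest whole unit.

¥4,764

Ordinary annuity of 20 payments, first payment at period 15.
Periodic rate r = 0.0735 per year.
The ordinary-annuity PV formula values the stream one period before the first payment (period 14); discount that back 14 periods:
PV₀ = 1,247 × [1 − (1+r)^−20] / r × (1+r)^−14 = ¥4,764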